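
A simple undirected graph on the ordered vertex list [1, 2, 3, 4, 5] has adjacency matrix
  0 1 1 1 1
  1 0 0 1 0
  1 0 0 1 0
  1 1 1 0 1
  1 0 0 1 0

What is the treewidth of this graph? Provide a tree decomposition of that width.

Treewidth 2.
Bags: B1 = {1, 3, 4}  B2 = {1, 4, 5}  B3 = {1, 2, 4}
Tree: B1–B2, B2–B3

Each bag holds 3 vertices, so the decomposition has width 2, which upper-bounds the treewidth. For the lower bound, the 3 vertices {1, 2, 4} are pairwise adjacent, and any tree decomposition puts a clique entirely inside one bag — forcing width ≥ 2. The upper and lower bounds meet at 2, so that is the treewidth.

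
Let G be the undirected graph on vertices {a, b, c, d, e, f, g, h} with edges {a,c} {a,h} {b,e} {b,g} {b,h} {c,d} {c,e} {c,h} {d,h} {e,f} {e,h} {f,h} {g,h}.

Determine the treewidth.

A width-2 tree decomposition is:
Bags: B1 = {c, e, h}  B2 = {b, e, h}  B3 = {c, d, h}  B4 = {a, c, h}  B5 = {e, f, h}  B6 = {b, g, h}
Tree: B1–B2, B1–B3, B3–B4, B2–B5, B2–B6
The largest bag has 3 vertices, giving width 2; this decomposition certifies tw(G) ≤ 2. Conversely, {b, g, h} is a clique of size 3, and the vertices of any clique must share a bag in every tree decomposition; so some bag has ≥ 3 vertices and tw(G) ≥ 2. The upper and lower bounds meet at 2, so that is the treewidth.

2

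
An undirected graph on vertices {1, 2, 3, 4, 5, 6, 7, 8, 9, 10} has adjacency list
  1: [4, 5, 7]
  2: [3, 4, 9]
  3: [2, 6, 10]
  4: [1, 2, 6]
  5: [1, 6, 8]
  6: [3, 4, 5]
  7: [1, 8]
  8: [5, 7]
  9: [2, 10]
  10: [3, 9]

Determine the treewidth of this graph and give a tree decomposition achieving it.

Treewidth 2.
One such decomposition:
Bags: B1 = {3, 9, 10}  B2 = {2, 3, 9}  B3 = {2, 3, 6}  B4 = {2, 4, 6}  B5 = {4, 5, 6}  B6 = {1, 4, 5}  B7 = {1, 5, 8}  B8 = {1, 7, 8}
Tree: B1–B2, B2–B3, B3–B4, B4–B5, B5–B6, B6–B7, B7–B8

Each bag holds 3 vertices, so the decomposition has width 2, which upper-bounds the treewidth. Since 10–9–2–3–10 is a cycle in G, G is not acyclic. Forests are exactly the graphs of treewidth ≤ 1, so tw(G) ≥ 2. The upper and lower bounds meet at 2, so that is the treewidth.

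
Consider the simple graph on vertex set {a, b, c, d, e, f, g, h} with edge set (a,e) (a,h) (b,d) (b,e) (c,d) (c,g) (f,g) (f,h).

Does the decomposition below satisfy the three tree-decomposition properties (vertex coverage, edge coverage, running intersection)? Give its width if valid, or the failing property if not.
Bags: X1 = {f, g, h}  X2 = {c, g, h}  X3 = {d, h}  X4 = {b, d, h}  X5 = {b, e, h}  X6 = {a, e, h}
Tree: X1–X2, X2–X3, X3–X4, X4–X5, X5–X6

A tree decomposition must satisfy three properties: every vertex lies in some bag; for every edge, both endpoints lie together in some bag; and for every vertex, the bags containing it form a connected subtree. Here edge (c,d) lies in no bag, so the decomposition is invalid.

No — edge (c,d) lies in no bag.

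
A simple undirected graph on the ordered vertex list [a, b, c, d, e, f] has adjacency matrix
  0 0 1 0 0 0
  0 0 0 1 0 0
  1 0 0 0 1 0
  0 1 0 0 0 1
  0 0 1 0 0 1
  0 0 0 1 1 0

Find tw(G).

A width-1 tree decomposition is:
Bags: B1 = {e, f}  B2 = {c, e}  B3 = {d, f}  B4 = {b, d}  B5 = {a, c}
Tree: B1–B2, B1–B3, B3–B4, B2–B5
Every bag has size at most 2, so the width is 2 − 1 = 1 and tw(G) ≤ 1. G has an edge, so its treewidth is at least 1. The upper and lower bounds meet at 1, so that is the treewidth.

1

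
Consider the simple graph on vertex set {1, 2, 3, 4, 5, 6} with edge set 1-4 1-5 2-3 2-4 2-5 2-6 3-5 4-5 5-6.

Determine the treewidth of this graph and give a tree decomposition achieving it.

Each bag holds 3 vertices, so the decomposition has width 2, which upper-bounds the treewidth. On the other hand G contains the 3-clique {1, 4, 5}. A clique must lie in a single bag of any decomposition, so no decomposition can have width below 2. Combining the bounds, tw(G) = 2.

Treewidth 2.
One such decomposition:
Bags: B1 = {2, 3, 5}  B2 = {2, 4, 5}  B3 = {2, 5, 6}  B4 = {1, 4, 5}
Tree: B1–B2, B2–B3, B2–B4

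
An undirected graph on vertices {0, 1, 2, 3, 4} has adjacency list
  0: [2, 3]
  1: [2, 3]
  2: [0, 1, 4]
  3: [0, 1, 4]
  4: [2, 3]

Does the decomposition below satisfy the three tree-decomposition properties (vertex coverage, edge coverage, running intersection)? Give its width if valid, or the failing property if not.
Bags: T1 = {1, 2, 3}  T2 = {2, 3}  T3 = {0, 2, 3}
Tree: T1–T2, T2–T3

No — vertex 4 appears in no bag.

A tree decomposition must satisfy three properties: every vertex lies in some bag; for every edge, both endpoints lie together in some bag; and for every vertex, the bags containing it form a connected subtree. Here vertex 4 appears in no bag, so the decomposition is invalid.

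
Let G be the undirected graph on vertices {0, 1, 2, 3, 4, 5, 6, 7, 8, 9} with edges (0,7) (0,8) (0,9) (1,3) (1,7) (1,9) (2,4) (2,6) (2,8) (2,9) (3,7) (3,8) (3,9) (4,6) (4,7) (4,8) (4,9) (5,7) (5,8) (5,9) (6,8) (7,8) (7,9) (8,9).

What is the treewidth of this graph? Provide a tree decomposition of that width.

The largest bag has 4 vertices, giving width 3; this decomposition certifies tw(G) ≤ 3. On the other hand G contains the 4-clique {2, 4, 8, 9}. A clique must lie in a single bag of any decomposition, so no decomposition can have width below 3. The upper and lower bounds meet at 3, so that is the treewidth.

Treewidth 3.
Bags: B1 = {4, 7, 8, 9}  B2 = {5, 7, 8, 9}  B3 = {0, 7, 8, 9}  B4 = {3, 7, 8, 9}  B5 = {2, 4, 8, 9}  B6 = {2, 4, 6, 8}  B7 = {1, 3, 7, 9}
Tree: B1–B2, B2–B3, B2–B4, B1–B5, B5–B6, B4–B7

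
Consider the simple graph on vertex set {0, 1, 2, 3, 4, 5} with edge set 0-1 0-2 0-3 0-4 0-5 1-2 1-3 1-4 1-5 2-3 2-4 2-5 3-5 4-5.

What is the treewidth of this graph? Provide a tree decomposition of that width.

Treewidth 4.
Bags: B1 = {0, 1, 2, 4, 5}  B2 = {0, 1, 2, 3, 5}
Tree: B1–B2

Every bag has size at most 5, so the width is 5 − 1 = 4 and tw(G) ≤ 4. On the other hand G contains the 5-clique {0, 1, 2, 3, 5}. A clique must lie in a single bag of any decomposition, so no decomposition can have width below 4. Therefore the treewidth is 4.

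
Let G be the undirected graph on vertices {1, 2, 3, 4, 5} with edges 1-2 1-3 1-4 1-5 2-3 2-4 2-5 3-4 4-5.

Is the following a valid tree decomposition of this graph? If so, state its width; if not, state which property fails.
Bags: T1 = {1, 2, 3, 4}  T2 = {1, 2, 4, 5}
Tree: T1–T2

Yes; width 3.

Checking the three conditions: (i) the bags cover all of {1, 2, 3, 4, 5}; (ii) for each edge, some bag contains both endpoints; (iii) the bags containing any fixed vertex form a subtree. All hold, so the decomposition is valid with width 4 − 1 = 3.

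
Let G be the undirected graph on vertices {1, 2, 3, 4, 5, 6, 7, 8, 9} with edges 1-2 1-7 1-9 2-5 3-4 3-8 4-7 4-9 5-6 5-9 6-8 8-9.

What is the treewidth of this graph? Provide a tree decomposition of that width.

Treewidth 3.
One such decomposition:
Bags: B1 = {3, 4, 7, 8}  B2 = {4, 7, 8, 9}  B3 = {1, 7, 8, 9}  B4 = {1, 6, 8, 9}  B5 = {1, 5, 6, 9}  B6 = {1, 2, 5, 6}
Tree: B1–B2, B2–B3, B3–B4, B4–B5, B5–B6

The largest bag has 4 vertices, giving width 3; this decomposition certifies tw(G) ≤ 3. For the lower bound: the 4 vertex sets {3,4,7}, {8}, {9}, {1,2,5,6} are disjoint, each induces a connected subgraph, and every pair is joined by at least one edge of G. Contracting each set to a single vertex therefore yields K_{4} as a minor, and since treewidth is minor-monotone, tw(G) ≥ tw(K_{4}) = 3. Combining the bounds, tw(G) = 3.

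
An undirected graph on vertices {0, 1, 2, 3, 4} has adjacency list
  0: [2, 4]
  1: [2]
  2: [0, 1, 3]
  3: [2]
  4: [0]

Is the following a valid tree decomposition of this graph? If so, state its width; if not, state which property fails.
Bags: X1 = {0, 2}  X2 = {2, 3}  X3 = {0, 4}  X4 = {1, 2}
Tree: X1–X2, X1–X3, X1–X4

Vertex coverage: the bags together contain {0, 1, 2, 3, 4}, the full vertex set. Edge coverage: each edge of G has both endpoints in at least one bag. Running intersection: for every vertex, the bags containing it form a connected subtree. All three properties hold, so this is a valid tree decomposition of width max|bag| − 1 = 1, and hence tw(G) ≤ 1.

Yes; width 1.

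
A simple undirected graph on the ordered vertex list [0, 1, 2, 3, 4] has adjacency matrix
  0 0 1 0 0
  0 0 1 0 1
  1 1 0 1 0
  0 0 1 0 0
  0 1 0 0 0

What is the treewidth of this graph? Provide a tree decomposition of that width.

Treewidth 1.
Bags: B1 = {1, 2}  B2 = {1, 4}  B3 = {0, 2}  B4 = {2, 3}
Tree: B1–B2, B1–B3, B1–B4

Each bag holds 2 vertices, so the decomposition has width 1, which upper-bounds the treewidth. Since G has at least one edge (e.g. 2–1), it is not an edgeless graph, so tw(G) ≥ 1. Combining the bounds, tw(G) = 1.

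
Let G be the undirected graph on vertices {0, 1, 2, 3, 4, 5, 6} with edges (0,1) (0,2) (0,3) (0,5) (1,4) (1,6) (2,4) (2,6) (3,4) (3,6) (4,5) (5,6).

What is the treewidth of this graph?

A width-3 tree decomposition is:
Bags: B1 = {0, 1, 4, 6}  B2 = {0, 2, 4, 6}  B3 = {0, 4, 5, 6}  B4 = {0, 3, 4, 6}
Tree: B1–B2, B2–B3, B3–B4
The largest bag has 4 vertices, giving width 3; this decomposition certifies tw(G) ≤ 3. For the lower bound: the 4 vertex sets {1,6}, {2,4}, {0}, {5} are disjoint, each induces a connected subgraph, and every pair is joined by at least one edge of G. Contracting each set to a single vertex therefore yields K_{4} as a minor, and since treewidth is minor-monotone, tw(G) ≥ tw(K_{4}) = 3. Therefore the treewidth is 3.

3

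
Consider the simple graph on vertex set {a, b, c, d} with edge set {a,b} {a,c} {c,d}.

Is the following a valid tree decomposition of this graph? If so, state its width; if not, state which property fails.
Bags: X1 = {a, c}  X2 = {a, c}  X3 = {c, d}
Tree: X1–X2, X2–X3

No — vertex b appears in no bag.

A tree decomposition must satisfy three properties: every vertex lies in some bag; for every edge, both endpoints lie together in some bag; and for every vertex, the bags containing it form a connected subtree. Here vertex b appears in no bag, so the decomposition is invalid.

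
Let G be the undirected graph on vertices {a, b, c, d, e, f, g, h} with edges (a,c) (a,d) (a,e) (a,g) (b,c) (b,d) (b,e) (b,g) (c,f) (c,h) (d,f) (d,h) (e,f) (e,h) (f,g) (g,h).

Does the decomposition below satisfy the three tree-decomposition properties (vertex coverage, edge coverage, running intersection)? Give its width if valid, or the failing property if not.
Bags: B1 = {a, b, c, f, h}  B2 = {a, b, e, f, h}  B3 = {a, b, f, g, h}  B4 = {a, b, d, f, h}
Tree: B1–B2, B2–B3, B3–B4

Vertex coverage: the bags together contain {a, b, c, d, e, f, g, h}, the full vertex set. Edge coverage: each edge of G has both endpoints in at least one bag. Running intersection: for every vertex, the bags containing it form a connected subtree. All three properties hold, so this is a valid tree decomposition of width max|bag| − 1 = 4, and hence tw(G) ≤ 4.

Yes; width 4.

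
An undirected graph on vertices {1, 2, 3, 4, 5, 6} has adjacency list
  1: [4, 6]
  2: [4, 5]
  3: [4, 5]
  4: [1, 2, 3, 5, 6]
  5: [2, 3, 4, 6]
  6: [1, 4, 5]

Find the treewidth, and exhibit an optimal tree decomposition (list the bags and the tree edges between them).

Each bag holds 3 vertices, so the decomposition has width 2, which upper-bounds the treewidth. Conversely, {1, 4, 6} is a clique of size 3, and the vertices of any clique must share a bag in every tree decomposition; so some bag has ≥ 3 vertices and tw(G) ≥ 2. Hence tw(G) = 2 exactly.

Treewidth 2.
One optimal decomposition is:
Bags: B1 = {1, 4, 6}  B2 = {4, 5, 6}  B3 = {3, 4, 5}  B4 = {2, 4, 5}
Tree: B1–B2, B2–B3, B2–B4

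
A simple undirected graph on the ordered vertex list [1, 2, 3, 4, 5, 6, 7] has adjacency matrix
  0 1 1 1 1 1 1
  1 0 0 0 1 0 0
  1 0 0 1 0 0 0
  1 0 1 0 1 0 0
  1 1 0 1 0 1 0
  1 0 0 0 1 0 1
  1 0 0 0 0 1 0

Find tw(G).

A width-2 tree decomposition is:
Bags: B1 = {1, 4, 5}  B2 = {1, 3, 4}  B3 = {1, 5, 6}  B4 = {1, 6, 7}  B5 = {1, 2, 5}
Tree: B1–B2, B1–B3, B3–B4, B3–B5
Every bag has size at most 3, so the width is 3 − 1 = 2 and tw(G) ≤ 2. For the lower bound, the 3 vertices {1, 3, 4} are pairwise adjacent, and any tree decomposition puts a clique entirely inside one bag — forcing width ≥ 2. Hence tw(G) = 2 exactly.

2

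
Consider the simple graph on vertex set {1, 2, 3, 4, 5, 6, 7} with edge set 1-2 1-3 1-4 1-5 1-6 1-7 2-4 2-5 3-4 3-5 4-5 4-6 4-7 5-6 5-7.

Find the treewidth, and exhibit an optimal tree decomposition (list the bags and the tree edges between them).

Treewidth 3.
One optimal decomposition is:
Bags: B1 = {1, 2, 4, 5}  B2 = {1, 3, 4, 5}  B3 = {1, 4, 5, 7}  B4 = {1, 4, 5, 6}
Tree: B1–B2, B2–B3, B1–B4

Each bag holds 4 vertices, so the decomposition has width 3, which upper-bounds the treewidth. Conversely, {1, 2, 4, 5} is a clique of size 4, and the vertices of any clique must share a bag in every tree decomposition; so some bag has ≥ 4 vertices and tw(G) ≥ 3. Therefore the treewidth is 3.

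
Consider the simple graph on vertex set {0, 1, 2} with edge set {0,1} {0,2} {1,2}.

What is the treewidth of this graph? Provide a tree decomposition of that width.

Treewidth 2.
One such decomposition:
Bags: B1 = {0, 1, 2}
Tree: (single bag)

A single bag containing all 3 vertices is trivially a valid decomposition of width 2. Conversely, {0, 1, 2} is a clique of size 3, and the vertices of any clique must share a bag in every tree decomposition; so some bag has ≥ 3 vertices and tw(G) ≥ 2. Hence tw(G) = 2 exactly.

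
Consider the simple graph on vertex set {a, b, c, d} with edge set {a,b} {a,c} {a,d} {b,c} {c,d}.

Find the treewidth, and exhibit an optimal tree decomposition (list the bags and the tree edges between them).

Treewidth 2.
One such decomposition:
Bags: B1 = {a, c, d}  B2 = {a, b, c}
Tree: B1–B2

Every bag has size at most 3, so the width is 3 − 1 = 2 and tw(G) ≤ 2. For the lower bound, the 3 vertices {a, c, d} are pairwise adjacent, and any tree decomposition puts a clique entirely inside one bag — forcing width ≥ 2. Therefore the treewidth is 2.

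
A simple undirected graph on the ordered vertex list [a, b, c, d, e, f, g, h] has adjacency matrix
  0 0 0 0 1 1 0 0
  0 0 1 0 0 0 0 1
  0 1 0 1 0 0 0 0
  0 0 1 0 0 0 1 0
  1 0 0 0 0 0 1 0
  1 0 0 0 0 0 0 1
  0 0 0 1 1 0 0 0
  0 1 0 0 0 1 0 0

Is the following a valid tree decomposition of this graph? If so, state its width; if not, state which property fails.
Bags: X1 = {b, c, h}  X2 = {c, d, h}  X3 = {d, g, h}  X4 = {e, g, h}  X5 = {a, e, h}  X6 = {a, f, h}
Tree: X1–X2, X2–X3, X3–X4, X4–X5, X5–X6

Yes; width 2.

Every vertex of G appears in some bag (union = {a, b, c, d, e, f, g, h}); every edge is covered by a bag; and for each vertex v the set of bags containing v is connected in the bag tree. The decomposition is therefore valid. The largest bag has 3 vertices, so the width is 2.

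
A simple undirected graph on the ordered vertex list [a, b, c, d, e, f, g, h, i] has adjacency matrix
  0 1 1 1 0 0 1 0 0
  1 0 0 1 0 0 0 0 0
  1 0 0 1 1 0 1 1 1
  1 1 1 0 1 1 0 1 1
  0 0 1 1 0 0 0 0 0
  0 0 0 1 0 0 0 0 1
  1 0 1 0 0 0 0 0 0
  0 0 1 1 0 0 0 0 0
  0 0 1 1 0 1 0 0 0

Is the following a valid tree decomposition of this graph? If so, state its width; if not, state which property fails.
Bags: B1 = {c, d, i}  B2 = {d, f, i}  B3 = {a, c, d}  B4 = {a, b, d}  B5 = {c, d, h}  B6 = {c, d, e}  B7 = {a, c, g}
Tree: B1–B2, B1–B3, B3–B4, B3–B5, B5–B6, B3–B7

Yes; width 2.

Checking the three conditions: (i) the bags cover all of {a, b, c, d, e, f, g, h, i}; (ii) for each edge, some bag contains both endpoints; (iii) the bags containing any fixed vertex form a subtree. All hold, so the decomposition is valid with width 3 − 1 = 2.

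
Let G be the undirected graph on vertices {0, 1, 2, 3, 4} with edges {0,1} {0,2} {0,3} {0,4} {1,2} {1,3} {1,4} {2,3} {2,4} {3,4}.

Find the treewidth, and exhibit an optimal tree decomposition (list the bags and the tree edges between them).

Treewidth 4.
One optimal decomposition is:
Bags: B1 = {0, 1, 2, 3, 4}
Tree: (single bag)

With just one bag of size 5, the width is 5 − 1 = 4, so tw(G) ≤ 4. On the other hand G contains the 5-clique {0, 1, 2, 3, 4}. A clique must lie in a single bag of any decomposition, so no decomposition can have width below 4. Combining the bounds, tw(G) = 4.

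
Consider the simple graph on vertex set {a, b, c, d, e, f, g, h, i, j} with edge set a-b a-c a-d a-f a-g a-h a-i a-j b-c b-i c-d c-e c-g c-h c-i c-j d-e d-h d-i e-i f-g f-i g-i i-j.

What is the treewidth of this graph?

3

A width-3 tree decomposition is:
Bags: B1 = {a, c, d, i}  B2 = {c, d, e, i}  B3 = {a, c, g, i}  B4 = {a, b, c, i}  B5 = {a, c, i, j}  B6 = {a, c, d, h}  B7 = {a, f, g, i}
Tree: B1–B2, B1–B3, B3–B4, B4–B5, B1–B6, B3–B7
Every bag has size at most 4, so the width is 4 − 1 = 3 and tw(G) ≤ 3. On the other hand G contains the 4-clique {a, c, d, h}. A clique must lie in a single bag of any decomposition, so no decomposition can have width below 3. Therefore the treewidth is 3.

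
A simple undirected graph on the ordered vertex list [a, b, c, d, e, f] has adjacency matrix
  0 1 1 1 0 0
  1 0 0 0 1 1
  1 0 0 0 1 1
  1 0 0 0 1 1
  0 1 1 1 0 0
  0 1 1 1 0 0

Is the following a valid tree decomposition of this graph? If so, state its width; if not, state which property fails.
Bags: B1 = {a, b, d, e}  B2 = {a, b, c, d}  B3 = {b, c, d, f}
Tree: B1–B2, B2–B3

A tree decomposition must satisfy three properties: every vertex lies in some bag; for every edge, both endpoints lie together in some bag; and for every vertex, the bags containing it form a connected subtree. Here edge (c,e) lies in no bag, so the decomposition is invalid.

No — edge (c,e) lies in no bag.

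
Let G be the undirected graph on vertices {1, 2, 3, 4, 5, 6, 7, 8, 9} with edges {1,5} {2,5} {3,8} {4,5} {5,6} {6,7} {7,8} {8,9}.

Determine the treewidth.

A width-1 tree decomposition is:
Bags: B1 = {6, 7}  B2 = {5, 6}  B3 = {1, 5}  B4 = {7, 8}  B5 = {3, 8}  B6 = {2, 5}  B7 = {4, 5}  B8 = {8, 9}
Tree: B1–B2, B2–B3, B1–B4, B4–B5, B2–B6, B3–B7, B5–B8
The largest bag has 2 vertices, giving width 1; this decomposition certifies tw(G) ≤ 1. G has an edge, so its treewidth is at least 1. The upper and lower bounds meet at 1, so that is the treewidth.

1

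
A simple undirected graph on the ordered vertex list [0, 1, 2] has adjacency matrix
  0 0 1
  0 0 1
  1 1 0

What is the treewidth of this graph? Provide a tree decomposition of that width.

Treewidth 1.
One such decomposition:
Bags: B1 = {1, 2}  B2 = {0, 2}
Tree: B1–B2

Every bag has size at most 2, so the width is 2 − 1 = 1 and tw(G) ≤ 1. G has an edge, so its treewidth is at least 1. Hence tw(G) = 1 exactly.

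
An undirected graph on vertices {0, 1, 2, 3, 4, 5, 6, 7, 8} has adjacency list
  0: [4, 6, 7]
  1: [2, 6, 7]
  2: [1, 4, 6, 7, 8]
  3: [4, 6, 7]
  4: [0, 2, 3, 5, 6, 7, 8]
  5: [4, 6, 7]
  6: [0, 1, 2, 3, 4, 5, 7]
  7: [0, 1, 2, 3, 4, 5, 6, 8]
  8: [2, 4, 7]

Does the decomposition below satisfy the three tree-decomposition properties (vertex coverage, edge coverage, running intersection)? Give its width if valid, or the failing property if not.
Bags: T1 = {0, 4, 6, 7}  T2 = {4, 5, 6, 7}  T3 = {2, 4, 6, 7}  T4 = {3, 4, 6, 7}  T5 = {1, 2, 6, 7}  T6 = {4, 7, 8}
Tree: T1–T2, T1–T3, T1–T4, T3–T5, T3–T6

No — edge (2,8) lies in no bag.

A tree decomposition must satisfy three properties: every vertex lies in some bag; for every edge, both endpoints lie together in some bag; and for every vertex, the bags containing it form a connected subtree. Here edge (2,8) lies in no bag, so the decomposition is invalid.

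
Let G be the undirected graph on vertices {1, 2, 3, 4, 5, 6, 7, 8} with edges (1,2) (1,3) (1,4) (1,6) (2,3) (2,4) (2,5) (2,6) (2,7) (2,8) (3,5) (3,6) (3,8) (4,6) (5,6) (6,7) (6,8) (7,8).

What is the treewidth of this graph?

3

A width-3 tree decomposition is:
Bags: B1 = {1, 2, 4, 6}  B2 = {1, 2, 3, 6}  B3 = {2, 3, 6, 8}  B4 = {2, 3, 5, 6}  B5 = {2, 6, 7, 8}
Tree: B1–B2, B2–B3, B2–B4, B3–B5
Every bag has size at most 4, so the width is 4 − 1 = 3 and tw(G) ≤ 3. On the other hand G contains the 4-clique {2, 3, 6, 8}. A clique must lie in a single bag of any decomposition, so no decomposition can have width below 3. Therefore the treewidth is 3.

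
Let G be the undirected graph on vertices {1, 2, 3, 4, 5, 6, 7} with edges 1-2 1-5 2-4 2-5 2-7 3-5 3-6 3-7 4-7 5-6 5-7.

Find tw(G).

A width-2 tree decomposition is:
Bags: B1 = {3, 5, 7}  B2 = {2, 5, 7}  B3 = {1, 2, 5}  B4 = {3, 5, 6}  B5 = {2, 4, 7}
Tree: B1–B2, B2–B3, B1–B4, B2–B5
Each bag holds 3 vertices, so the decomposition has width 2, which upper-bounds the treewidth. On the other hand G contains the 3-clique {2, 4, 7}. A clique must lie in a single bag of any decomposition, so no decomposition can have width below 2. Combining the bounds, tw(G) = 2.

2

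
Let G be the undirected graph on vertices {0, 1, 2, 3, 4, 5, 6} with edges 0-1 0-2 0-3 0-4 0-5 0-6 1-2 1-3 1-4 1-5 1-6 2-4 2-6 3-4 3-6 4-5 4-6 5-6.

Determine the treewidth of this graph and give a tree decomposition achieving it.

Treewidth 4.
Bags: B1 = {0, 1, 4, 5, 6}  B2 = {0, 1, 2, 4, 6}  B3 = {0, 1, 3, 4, 6}
Tree: B1–B2, B2–B3

Each bag holds 5 vertices, so the decomposition has width 4, which upper-bounds the treewidth. On the other hand G contains the 5-clique {0, 1, 2, 4, 6}. A clique must lie in a single bag of any decomposition, so no decomposition can have width below 4. Therefore the treewidth is 4.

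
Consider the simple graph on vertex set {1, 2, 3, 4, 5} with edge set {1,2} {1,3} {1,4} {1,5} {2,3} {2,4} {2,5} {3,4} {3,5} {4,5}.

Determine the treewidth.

4

A width-4 tree decomposition is:
Bags: B1 = {1, 2, 3, 4, 5}
Tree: (single bag)
With just one bag of size 5, the width is 5 − 1 = 4, so tw(G) ≤ 4. On the other hand G contains the 5-clique {1, 2, 3, 4, 5}. A clique must lie in a single bag of any decomposition, so no decomposition can have width below 4. The upper and lower bounds meet at 4, so that is the treewidth.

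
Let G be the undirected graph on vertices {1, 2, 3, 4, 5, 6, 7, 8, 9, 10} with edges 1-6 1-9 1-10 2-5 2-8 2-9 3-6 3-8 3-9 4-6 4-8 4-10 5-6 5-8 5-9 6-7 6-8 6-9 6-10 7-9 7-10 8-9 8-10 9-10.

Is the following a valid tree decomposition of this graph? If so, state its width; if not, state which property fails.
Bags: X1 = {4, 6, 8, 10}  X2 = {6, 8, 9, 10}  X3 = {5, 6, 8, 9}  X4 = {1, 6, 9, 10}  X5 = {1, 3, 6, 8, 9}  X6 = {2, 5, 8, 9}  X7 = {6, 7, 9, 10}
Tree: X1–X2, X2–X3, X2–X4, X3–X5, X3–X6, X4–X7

A tree decomposition must satisfy three properties: every vertex lies in some bag; for every edge, both endpoints lie together in some bag; and for every vertex, the bags containing it form a connected subtree. Here bags containing vertex 1 are not connected in the tree, so the decomposition is invalid.

No — bags containing vertex 1 are not connected in the tree.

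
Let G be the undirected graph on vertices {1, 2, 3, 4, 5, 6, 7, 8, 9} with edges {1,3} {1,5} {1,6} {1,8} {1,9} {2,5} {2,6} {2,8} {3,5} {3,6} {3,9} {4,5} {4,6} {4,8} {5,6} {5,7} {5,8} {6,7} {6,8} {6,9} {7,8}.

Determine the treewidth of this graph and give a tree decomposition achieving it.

Treewidth 3.
Bags: B1 = {1, 3, 5, 6}  B2 = {1, 5, 6, 8}  B3 = {2, 5, 6, 8}  B4 = {1, 3, 6, 9}  B5 = {4, 5, 6, 8}  B6 = {5, 6, 7, 8}
Tree: B1–B2, B2–B3, B1–B4, B3–B5, B3–B6

Each bag holds 4 vertices, so the decomposition has width 3, which upper-bounds the treewidth. On the other hand G contains the 4-clique {1, 3, 6, 9}. A clique must lie in a single bag of any decomposition, so no decomposition can have width below 3. Therefore the treewidth is 3.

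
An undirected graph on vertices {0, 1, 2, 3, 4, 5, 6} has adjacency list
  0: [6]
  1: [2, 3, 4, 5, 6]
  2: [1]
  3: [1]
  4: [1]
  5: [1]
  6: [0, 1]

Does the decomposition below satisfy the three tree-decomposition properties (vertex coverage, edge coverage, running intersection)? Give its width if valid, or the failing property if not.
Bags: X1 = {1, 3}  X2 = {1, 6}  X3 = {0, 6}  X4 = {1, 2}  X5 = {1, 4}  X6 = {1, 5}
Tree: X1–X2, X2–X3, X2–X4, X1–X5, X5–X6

Checking the three conditions: (i) the bags cover all of {0, 1, 2, 3, 4, 5, 6}; (ii) for each edge, some bag contains both endpoints; (iii) the bags containing any fixed vertex form a subtree. All hold, so the decomposition is valid with width 2 − 1 = 1.

Yes; width 1.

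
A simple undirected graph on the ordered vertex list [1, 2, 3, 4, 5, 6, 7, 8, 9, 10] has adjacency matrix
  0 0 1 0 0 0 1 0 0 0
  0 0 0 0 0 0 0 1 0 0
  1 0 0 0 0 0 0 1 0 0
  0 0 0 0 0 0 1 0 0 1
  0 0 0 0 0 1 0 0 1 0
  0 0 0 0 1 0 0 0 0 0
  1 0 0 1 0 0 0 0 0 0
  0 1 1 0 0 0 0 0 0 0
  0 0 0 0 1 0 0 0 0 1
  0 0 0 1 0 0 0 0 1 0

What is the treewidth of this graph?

1

A width-1 tree decomposition is:
Bags: B1 = {5, 6}  B2 = {5, 9}  B3 = {9, 10}  B4 = {4, 10}  B5 = {4, 7}  B6 = {1, 7}  B7 = {1, 3}  B8 = {3, 8}  B9 = {2, 8}
Tree: B1–B2, B2–B3, B3–B4, B4–B5, B5–B6, B6–B7, B7–B8, B8–B9
The largest bag has 2 vertices, giving width 1; this decomposition certifies tw(G) ≤ 1. Any graph with an edge has treewidth ≥ 1, and G has the edge 6–5. Hence tw(G) = 1 exactly.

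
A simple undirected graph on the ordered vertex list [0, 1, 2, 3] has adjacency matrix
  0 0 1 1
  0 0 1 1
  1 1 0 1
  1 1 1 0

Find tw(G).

2

A width-2 tree decomposition is:
Bags: B1 = {1, 2, 3}  B2 = {0, 2, 3}
Tree: B1–B2
Each bag holds 3 vertices, so the decomposition has width 2, which upper-bounds the treewidth. For the lower bound, the 3 vertices {0, 2, 3} are pairwise adjacent, and any tree decomposition puts a clique entirely inside one bag — forcing width ≥ 2. Therefore the treewidth is 2.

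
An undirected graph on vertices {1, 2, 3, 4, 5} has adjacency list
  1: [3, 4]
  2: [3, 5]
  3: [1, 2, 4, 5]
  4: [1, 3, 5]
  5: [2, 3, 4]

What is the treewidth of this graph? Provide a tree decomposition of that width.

Each bag holds 3 vertices, so the decomposition has width 2, which upper-bounds the treewidth. Conversely, {2, 3, 5} is a clique of size 3, and the vertices of any clique must share a bag in every tree decomposition; so some bag has ≥ 3 vertices and tw(G) ≥ 2. The upper and lower bounds meet at 2, so that is the treewidth.

Treewidth 2.
Bags: B1 = {2, 3, 5}  B2 = {3, 4, 5}  B3 = {1, 3, 4}
Tree: B1–B2, B2–B3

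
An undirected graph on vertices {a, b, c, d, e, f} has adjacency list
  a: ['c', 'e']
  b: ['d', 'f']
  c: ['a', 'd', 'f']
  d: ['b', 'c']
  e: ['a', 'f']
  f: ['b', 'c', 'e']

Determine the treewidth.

A width-2 tree decomposition is:
Bags: B1 = {b, d, f}  B2 = {c, d, f}  B3 = {c, e, f}  B4 = {a, c, e}
Tree: B1–B2, B2–B3, B3–B4
The largest bag has 3 vertices, giving width 2; this decomposition certifies tw(G) ≤ 2. Since b–d–c–f–b is a cycle in G, G is not acyclic. Forests are exactly the graphs of treewidth ≤ 1, so tw(G) ≥ 2. Therefore the treewidth is 2.

2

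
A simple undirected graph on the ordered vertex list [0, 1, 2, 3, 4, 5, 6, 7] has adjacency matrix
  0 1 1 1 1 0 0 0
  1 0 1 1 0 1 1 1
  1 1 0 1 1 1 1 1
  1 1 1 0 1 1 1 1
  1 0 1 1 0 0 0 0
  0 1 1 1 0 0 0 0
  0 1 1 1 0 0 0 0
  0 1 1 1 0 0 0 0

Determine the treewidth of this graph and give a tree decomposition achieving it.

The largest bag has 4 vertices, giving width 3; this decomposition certifies tw(G) ≤ 3. For the lower bound, the 4 vertices {0, 1, 2, 3} are pairwise adjacent, and any tree decomposition puts a clique entirely inside one bag — forcing width ≥ 3. Therefore the treewidth is 3.

Treewidth 3.
Bags: B1 = {0, 1, 2, 3}  B2 = {1, 2, 3, 6}  B3 = {1, 2, 3, 7}  B4 = {1, 2, 3, 5}  B5 = {0, 2, 3, 4}
Tree: B1–B2, B2–B3, B1–B4, B1–B5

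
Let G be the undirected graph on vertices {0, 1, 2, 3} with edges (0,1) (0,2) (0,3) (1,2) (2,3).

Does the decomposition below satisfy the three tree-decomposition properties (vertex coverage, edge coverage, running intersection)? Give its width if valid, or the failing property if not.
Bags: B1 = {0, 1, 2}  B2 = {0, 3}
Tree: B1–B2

No — edge (2,3) lies in no bag.

A tree decomposition must satisfy three properties: every vertex lies in some bag; for every edge, both endpoints lie together in some bag; and for every vertex, the bags containing it form a connected subtree. Here edge (2,3) lies in no bag, so the decomposition is invalid.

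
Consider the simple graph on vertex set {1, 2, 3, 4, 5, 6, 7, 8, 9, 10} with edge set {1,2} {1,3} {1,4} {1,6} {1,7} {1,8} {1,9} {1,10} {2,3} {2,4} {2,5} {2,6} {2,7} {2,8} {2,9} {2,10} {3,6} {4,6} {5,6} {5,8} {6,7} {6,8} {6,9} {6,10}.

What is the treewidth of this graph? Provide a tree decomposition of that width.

Every bag has size at most 4, so the width is 4 − 1 = 3 and tw(G) ≤ 3. On the other hand G contains the 4-clique {1, 2, 3, 6}. A clique must lie in a single bag of any decomposition, so no decomposition can have width below 3. Therefore the treewidth is 3.

Treewidth 3.
One optimal decomposition is:
Bags: B1 = {1, 2, 6, 7}  B2 = {1, 2, 4, 6}  B3 = {1, 2, 6, 10}  B4 = {1, 2, 6, 8}  B5 = {1, 2, 3, 6}  B6 = {1, 2, 6, 9}  B7 = {2, 5, 6, 8}
Tree: B1–B2, B1–B3, B1–B4, B2–B5, B4–B6, B4–B7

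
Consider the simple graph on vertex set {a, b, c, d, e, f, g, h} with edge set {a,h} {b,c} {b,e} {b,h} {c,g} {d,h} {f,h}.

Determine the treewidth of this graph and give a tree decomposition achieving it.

Every bag has size at most 2, so the width is 2 − 1 = 1 and tw(G) ≤ 1. G has an edge, so its treewidth is at least 1. Combining the bounds, tw(G) = 1.

Treewidth 1.
One such decomposition:
Bags: B1 = {b, h}  B2 = {b, e}  B3 = {d, h}  B4 = {a, h}  B5 = {f, h}  B6 = {b, c}  B7 = {c, g}
Tree: B1–B2, B1–B3, B1–B4, B3–B5, B1–B6, B6–B7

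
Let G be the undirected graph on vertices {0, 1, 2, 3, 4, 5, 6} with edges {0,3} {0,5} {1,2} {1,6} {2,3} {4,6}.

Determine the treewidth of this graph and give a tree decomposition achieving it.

The largest bag has 2 vertices, giving width 1; this decomposition certifies tw(G) ≤ 1. Since G has at least one edge (e.g. 5–0), it is not an edgeless graph, so tw(G) ≥ 1. Therefore the treewidth is 1.

Treewidth 1.
Bags: B1 = {0, 5}  B2 = {0, 3}  B3 = {2, 3}  B4 = {1, 2}  B5 = {1, 6}  B6 = {4, 6}
Tree: B1–B2, B2–B3, B3–B4, B4–B5, B5–B6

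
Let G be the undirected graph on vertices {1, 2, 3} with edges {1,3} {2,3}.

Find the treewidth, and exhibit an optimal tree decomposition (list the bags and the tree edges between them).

Each bag holds 2 vertices, so the decomposition has width 1, which upper-bounds the treewidth. Since G has at least one edge (e.g. 3–1), it is not an edgeless graph, so tw(G) ≥ 1. Combining the bounds, tw(G) = 1.

Treewidth 1.
One optimal decomposition is:
Bags: B1 = {1, 3}  B2 = {2, 3}
Tree: B1–B2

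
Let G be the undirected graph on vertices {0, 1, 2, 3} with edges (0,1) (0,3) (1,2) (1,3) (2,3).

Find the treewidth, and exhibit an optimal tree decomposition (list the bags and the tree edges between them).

Each bag holds 3 vertices, so the decomposition has width 2, which upper-bounds the treewidth. For the lower bound, the 3 vertices {0, 1, 3} are pairwise adjacent, and any tree decomposition puts a clique entirely inside one bag — forcing width ≥ 2. Combining the bounds, tw(G) = 2.

Treewidth 2.
One such decomposition:
Bags: B1 = {0, 1, 3}  B2 = {1, 2, 3}
Tree: B1–B2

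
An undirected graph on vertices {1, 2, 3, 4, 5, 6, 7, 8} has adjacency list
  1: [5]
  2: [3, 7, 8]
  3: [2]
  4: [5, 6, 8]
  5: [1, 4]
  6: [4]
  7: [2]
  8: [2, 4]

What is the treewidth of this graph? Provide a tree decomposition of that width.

Treewidth 1.
One such decomposition:
Bags: B1 = {2, 8}  B2 = {2, 3}  B3 = {2, 7}  B4 = {4, 8}  B5 = {4, 5}  B6 = {4, 6}  B7 = {1, 5}
Tree: B1–B2, B1–B3, B1–B4, B4–B5, B5–B6, B5–B7

Every bag has size at most 2, so the width is 2 − 1 = 1 and tw(G) ≤ 1. Since G has at least one edge (e.g. 8–2), it is not an edgeless graph, so tw(G) ≥ 1. The upper and lower bounds meet at 1, so that is the treewidth.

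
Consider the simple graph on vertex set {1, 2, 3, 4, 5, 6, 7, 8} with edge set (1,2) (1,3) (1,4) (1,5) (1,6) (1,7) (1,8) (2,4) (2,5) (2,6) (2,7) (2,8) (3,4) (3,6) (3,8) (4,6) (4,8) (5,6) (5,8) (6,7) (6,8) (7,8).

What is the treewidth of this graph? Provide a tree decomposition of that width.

Treewidth 4.
One such decomposition:
Bags: B1 = {1, 3, 4, 6, 8}  B2 = {1, 2, 4, 6, 8}  B3 = {1, 2, 6, 7, 8}  B4 = {1, 2, 5, 6, 8}
Tree: B1–B2, B2–B3, B3–B4

Each bag holds 5 vertices, so the decomposition has width 4, which upper-bounds the treewidth. Conversely, {1, 2, 4, 6, 8} is a clique of size 5, and the vertices of any clique must share a bag in every tree decomposition; so some bag has ≥ 5 vertices and tw(G) ≥ 4. Combining the bounds, tw(G) = 4.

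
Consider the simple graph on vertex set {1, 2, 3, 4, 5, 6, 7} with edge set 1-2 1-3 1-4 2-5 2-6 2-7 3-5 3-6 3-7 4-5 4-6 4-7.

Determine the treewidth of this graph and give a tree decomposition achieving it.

The largest bag has 4 vertices, giving width 3; this decomposition certifies tw(G) ≤ 3. For the lower bound: the 4 vertex sets {3,7}, {1,2}, {4}, {5} are disjoint, each induces a connected subgraph, and every pair is joined by at least one edge of G. Contracting each set to a single vertex therefore yields K_{4} as a minor, and since treewidth is minor-monotone, tw(G) ≥ tw(K_{4}) = 3. Combining the bounds, tw(G) = 3.

Treewidth 3.
Bags: B1 = {2, 3, 4, 7}  B2 = {1, 2, 3, 4}  B3 = {2, 3, 4, 5}  B4 = {2, 3, 4, 6}
Tree: B1–B2, B2–B3, B3–B4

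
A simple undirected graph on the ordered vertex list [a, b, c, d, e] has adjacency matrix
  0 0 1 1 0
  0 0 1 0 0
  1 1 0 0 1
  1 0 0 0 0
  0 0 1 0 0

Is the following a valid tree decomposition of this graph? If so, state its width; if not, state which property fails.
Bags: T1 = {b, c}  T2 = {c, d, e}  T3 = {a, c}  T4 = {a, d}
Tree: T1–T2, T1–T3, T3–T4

No — bags containing vertex d are not connected in the tree.

A tree decomposition must satisfy three properties: every vertex lies in some bag; for every edge, both endpoints lie together in some bag; and for every vertex, the bags containing it form a connected subtree. Here bags containing vertex d are not connected in the tree, so the decomposition is invalid.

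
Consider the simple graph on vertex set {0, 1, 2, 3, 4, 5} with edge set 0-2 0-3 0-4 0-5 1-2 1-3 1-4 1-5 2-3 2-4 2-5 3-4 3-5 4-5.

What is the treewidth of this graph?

4

A width-4 tree decomposition is:
Bags: B1 = {1, 2, 3, 4, 5}  B2 = {0, 2, 3, 4, 5}
Tree: B1–B2
Every bag has size at most 5, so the width is 5 − 1 = 4 and tw(G) ≤ 4. Conversely, {0, 2, 3, 4, 5} is a clique of size 5, and the vertices of any clique must share a bag in every tree decomposition; so some bag has ≥ 5 vertices and tw(G) ≥ 4. Hence tw(G) = 4 exactly.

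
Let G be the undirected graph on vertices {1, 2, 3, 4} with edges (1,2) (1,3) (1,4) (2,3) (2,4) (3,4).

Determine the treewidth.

A width-3 tree decomposition is:
Bags: B1 = {1, 2, 3, 4}
Tree: (single bag)
With just one bag of size 4, the width is 4 − 1 = 3, so tw(G) ≤ 3. On the other hand G contains the 4-clique {1, 2, 3, 4}. A clique must lie in a single bag of any decomposition, so no decomposition can have width below 3. Hence tw(G) = 3 exactly.

3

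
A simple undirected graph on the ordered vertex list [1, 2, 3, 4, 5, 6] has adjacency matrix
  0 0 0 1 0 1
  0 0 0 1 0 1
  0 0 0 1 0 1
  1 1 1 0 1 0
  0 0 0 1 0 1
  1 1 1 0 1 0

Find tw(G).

A width-2 tree decomposition is:
Bags: B1 = {1, 4, 6}  B2 = {2, 4, 6}  B3 = {3, 4, 6}  B4 = {4, 5, 6}
Tree: B1–B2, B2–B3, B3–B4
Every bag has size at most 3, so the width is 3 − 1 = 2 and tw(G) ≤ 2. For the lower bound, G contains the cycle 1–4–2–6–1, so G is not a forest; only forests have treewidth ≤ 1, hence tw(G) ≥ 2. Combining the bounds, tw(G) = 2.

2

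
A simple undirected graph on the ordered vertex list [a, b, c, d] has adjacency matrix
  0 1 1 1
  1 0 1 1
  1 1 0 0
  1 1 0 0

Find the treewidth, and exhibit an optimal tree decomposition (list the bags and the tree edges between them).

The largest bag has 3 vertices, giving width 2; this decomposition certifies tw(G) ≤ 2. Conversely, {a, b, d} is a clique of size 3, and the vertices of any clique must share a bag in every tree decomposition; so some bag has ≥ 3 vertices and tw(G) ≥ 2. Combining the bounds, tw(G) = 2.

Treewidth 2.
One optimal decomposition is:
Bags: B1 = {a, b, c}  B2 = {a, b, d}
Tree: B1–B2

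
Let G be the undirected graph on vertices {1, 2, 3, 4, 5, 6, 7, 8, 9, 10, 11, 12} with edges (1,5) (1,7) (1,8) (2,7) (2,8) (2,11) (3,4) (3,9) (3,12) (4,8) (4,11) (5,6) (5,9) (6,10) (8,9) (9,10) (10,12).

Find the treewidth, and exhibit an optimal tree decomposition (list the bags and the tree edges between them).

Treewidth 3.
Bags: B1 = {3, 6, 10, 12}  B2 = {3, 6, 9, 10}  B3 = {3, 5, 6, 9}  B4 = {3, 4, 5, 9}  B5 = {4, 5, 8, 9}  B6 = {1, 4, 5, 8}  B7 = {1, 4, 8, 11}  B8 = {1, 2, 8, 11}  B9 = {1, 2, 7, 11}
Tree: B1–B2, B2–B3, B3–B4, B4–B5, B5–B6, B6–B7, B7–B8, B8–B9

Every bag has size at most 4, so the width is 4 − 1 = 3 and tw(G) ≤ 3. For the lower bound: the 4 vertex sets {6,10,12}, {3}, {9}, {1,4,5,8} are disjoint, each induces a connected subgraph, and every pair is joined by at least one edge of G. Contracting each set to a single vertex therefore yields K_{4} as a minor, and since treewidth is minor-monotone, tw(G) ≥ tw(K_{4}) = 3. Therefore the treewidth is 3.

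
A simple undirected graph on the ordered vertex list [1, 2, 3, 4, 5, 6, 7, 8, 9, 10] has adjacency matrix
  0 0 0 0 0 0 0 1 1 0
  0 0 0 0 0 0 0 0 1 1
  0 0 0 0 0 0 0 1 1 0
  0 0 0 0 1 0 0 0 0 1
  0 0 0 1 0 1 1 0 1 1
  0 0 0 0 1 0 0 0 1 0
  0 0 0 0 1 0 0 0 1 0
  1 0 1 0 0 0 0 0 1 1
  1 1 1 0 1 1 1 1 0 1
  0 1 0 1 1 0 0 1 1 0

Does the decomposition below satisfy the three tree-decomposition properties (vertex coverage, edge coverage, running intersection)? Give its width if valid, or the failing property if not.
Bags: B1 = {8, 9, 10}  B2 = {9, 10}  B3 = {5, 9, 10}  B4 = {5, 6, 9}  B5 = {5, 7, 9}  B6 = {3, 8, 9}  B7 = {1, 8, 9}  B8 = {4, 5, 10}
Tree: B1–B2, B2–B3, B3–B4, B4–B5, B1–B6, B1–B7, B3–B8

A tree decomposition must satisfy three properties: every vertex lies in some bag; for every edge, both endpoints lie together in some bag; and for every vertex, the bags containing it form a connected subtree. Here vertex 2 appears in no bag, so the decomposition is invalid.

No — vertex 2 appears in no bag.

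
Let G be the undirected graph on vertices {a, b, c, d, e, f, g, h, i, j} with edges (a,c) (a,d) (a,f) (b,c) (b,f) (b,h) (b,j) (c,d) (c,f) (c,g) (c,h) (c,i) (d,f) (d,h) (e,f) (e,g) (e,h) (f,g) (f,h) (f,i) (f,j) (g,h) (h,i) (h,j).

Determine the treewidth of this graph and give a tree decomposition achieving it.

Each bag holds 4 vertices, so the decomposition has width 3, which upper-bounds the treewidth. For the lower bound, the 4 vertices {b, f, h, j} are pairwise adjacent, and any tree decomposition puts a clique entirely inside one bag — forcing width ≥ 3. The upper and lower bounds meet at 3, so that is the treewidth.

Treewidth 3.
Bags: B1 = {a, c, d, f}  B2 = {c, d, f, h}  B3 = {b, c, f, h}  B4 = {c, f, g, h}  B5 = {c, f, h, i}  B6 = {e, f, g, h}  B7 = {b, f, h, j}
Tree: B1–B2, B2–B3, B3–B4, B3–B5, B4–B6, B3–B7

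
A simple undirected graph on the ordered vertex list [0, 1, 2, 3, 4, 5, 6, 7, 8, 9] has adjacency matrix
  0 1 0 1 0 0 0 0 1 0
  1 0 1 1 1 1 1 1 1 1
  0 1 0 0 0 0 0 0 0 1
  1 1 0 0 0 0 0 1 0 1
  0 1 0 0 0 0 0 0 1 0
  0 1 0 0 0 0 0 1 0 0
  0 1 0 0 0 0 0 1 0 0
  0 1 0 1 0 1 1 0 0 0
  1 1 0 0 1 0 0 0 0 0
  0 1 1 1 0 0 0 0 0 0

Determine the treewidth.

A width-2 tree decomposition is:
Bags: B1 = {1, 3, 9}  B2 = {1, 3, 7}  B3 = {0, 1, 3}  B4 = {0, 1, 8}  B5 = {1, 6, 7}  B6 = {1, 4, 8}  B7 = {1, 2, 9}  B8 = {1, 5, 7}
Tree: B1–B2, B2–B3, B3–B4, B2–B5, B4–B6, B1–B7, B2–B8
Every bag has size at most 3, so the width is 3 − 1 = 2 and tw(G) ≤ 2. For the lower bound, the 3 vertices {1, 2, 9} are pairwise adjacent, and any tree decomposition puts a clique entirely inside one bag — forcing width ≥ 2. Combining the bounds, tw(G) = 2.

2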